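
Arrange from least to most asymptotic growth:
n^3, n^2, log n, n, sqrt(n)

Ordered by growth rate: log n < sqrt(n) < n < n^2 < n^3.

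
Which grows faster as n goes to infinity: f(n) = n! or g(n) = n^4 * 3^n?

f(n) = n! grows faster: by Stirling n! ~ (n/e)^n sqrt(2*pi*n); (n/e)^n eventually dominates n^4 * 3^n.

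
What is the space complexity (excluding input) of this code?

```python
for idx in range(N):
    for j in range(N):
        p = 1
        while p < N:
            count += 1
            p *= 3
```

Space complexity: O(1).
Only a constant amount of auxiliary storage is used; nothing grows with n.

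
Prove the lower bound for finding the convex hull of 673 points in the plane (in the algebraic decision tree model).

Reduction from sorting: given 673 numbers x_1,...,x_{673}, map x_i to the point (x_i, x_i^2) on the parabola y = x^2. All points are on the convex hull, and walking the hull gives them in sorted x-order. Since sorting requires Omega(n log n), so does planar convex hull.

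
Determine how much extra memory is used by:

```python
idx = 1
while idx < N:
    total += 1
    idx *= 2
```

Space complexity: O(1).
Only a constant amount of auxiliary storage is used; nothing grows with n.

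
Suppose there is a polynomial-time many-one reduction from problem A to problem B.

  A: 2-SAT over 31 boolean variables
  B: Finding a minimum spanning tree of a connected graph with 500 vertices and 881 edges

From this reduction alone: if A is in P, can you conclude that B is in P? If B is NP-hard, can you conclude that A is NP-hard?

A poly-time reduction A <=_p B transfers tractability DOWN (B easy => A easy) and hardness UP (A hard => B hard), not the reverse.
From A in P, the reduction alone does NOT give B in P: any problem in P trivially reduces to SAT, yet SAT is not known to be in P.
From B NP-hard, the reduction alone does NOT give A NP-hard: again, easy problems reduce to hard ones.
(Here in fact A is P and B is P.)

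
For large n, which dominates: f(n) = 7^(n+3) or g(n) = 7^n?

f(n) = 7^(n+3) and g(n) = 7^n are Theta of each other: 7^(n+3) = 7^3 * 7^n = Theta(7^n).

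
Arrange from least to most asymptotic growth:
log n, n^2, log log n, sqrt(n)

Ordered by growth rate: log log n < log n < sqrt(n) < n^2.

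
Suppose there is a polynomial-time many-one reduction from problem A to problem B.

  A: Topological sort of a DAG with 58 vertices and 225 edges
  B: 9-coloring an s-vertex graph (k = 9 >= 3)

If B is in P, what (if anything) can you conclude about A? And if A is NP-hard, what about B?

A poly-time reduction A <=_p B means any A-instance can be transformed to a B-instance in poly time.
If B is in P: compose the reduction with B's poly-time algorithm to solve A in poly time, so A is in P.
If A is NP-hard: every NP problem reduces to A, which reduces to B; composing reductions, every NP problem reduces to B, so B is NP-hard.
(Here in fact A is P and B is NP-complete.)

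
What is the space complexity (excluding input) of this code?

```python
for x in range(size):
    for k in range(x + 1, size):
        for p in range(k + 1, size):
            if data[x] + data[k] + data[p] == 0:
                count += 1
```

Space complexity: O(1).
Only a constant amount of auxiliary storage is used; nothing grows with n.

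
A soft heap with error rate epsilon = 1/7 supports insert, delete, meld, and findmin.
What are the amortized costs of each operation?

Soft heaps (Chazelle) allow up to an epsilon = 1/7 fraction of elements to have corrupted (raised) keys. Insert is O(log(1/epsilon)) = O(log 7) amortized -- the structure maintains heap-ordered binary trees of rank bounded by O(log(1/epsilon)). Meld concatenates root lists: O(1) amortized. Delete and findmin are O(1) amortized.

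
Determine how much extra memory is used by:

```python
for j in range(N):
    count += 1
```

Space complexity: O(1).
Only a constant amount of auxiliary storage is used; nothing grows with n.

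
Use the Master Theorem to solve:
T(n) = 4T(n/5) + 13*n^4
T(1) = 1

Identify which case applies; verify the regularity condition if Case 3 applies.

a=4, b=5, f(n)=13*n^4.
log_5(4) = 0.8614 < 4.
f(n) = Omega(n^(0.8614+epsilon)) for some epsilon > 0, so Case 3 is the candidate.
Regularity: a*f(n/b) = 4*13*(n/5)^4 = (4/625)*13*n^4 <= c*f(n) with c = 4/625 < 1. Satisfied.
Case 3: T(n) = Theta(n^4).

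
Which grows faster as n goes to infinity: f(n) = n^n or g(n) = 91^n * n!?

g(n) = 91^n * n! grows faster: by Stirling n! ~ sqrt(2 pi n)(n/e)^n, so 91^n n! / n^n ~ (91/e)^n sqrt(2 pi n) -> infinity since 91/e > 1.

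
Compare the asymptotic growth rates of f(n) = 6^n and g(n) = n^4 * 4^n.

f(n) = 6^n grows faster: 6^n / (n^4 4^n) = (6/4)^n / n^4 -> infinity since 6/4 > 1.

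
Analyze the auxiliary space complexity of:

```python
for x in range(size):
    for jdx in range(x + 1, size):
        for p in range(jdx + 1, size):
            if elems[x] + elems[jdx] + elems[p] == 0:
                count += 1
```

Space complexity: O(1).
Only a constant amount of auxiliary storage is used; nothing grows with n.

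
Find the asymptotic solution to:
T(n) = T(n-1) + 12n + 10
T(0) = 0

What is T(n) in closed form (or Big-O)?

Dominant term in sum is 12*sum(i, i=1..n) = 12*n*(n+1)/2 = O(n^2).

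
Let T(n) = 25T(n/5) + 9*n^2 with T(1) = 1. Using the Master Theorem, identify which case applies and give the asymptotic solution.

a=25, b=5, f(n)=9*n^2.
log_5(25) = 2, so n^(log_b(a)) = n^2.
f(n) = Theta(n^2), so Case 2 applies.
T(n) = Theta(n^2 log n).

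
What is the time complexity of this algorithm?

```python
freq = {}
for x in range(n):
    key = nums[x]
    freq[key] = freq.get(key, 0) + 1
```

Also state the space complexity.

Time complexity: O(n).
Space complexity: O(n).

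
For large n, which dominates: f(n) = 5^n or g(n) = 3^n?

f(n) = 5^n grows faster: (5/3)^n -> infinity since 5/3 > 1.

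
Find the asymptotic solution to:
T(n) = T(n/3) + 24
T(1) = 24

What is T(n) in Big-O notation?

Each step divides n by 3 and adds 24. After log_3(n) steps, T(n) = O(log n).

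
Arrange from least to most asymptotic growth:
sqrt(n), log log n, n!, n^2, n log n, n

Ordered by growth rate: log log n < sqrt(n) < n < n log n < n^2 < n!.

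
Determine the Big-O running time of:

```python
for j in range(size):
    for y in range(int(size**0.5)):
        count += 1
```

Time complexity: O(n * sqrt(n)).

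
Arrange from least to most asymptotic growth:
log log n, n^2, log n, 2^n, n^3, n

Ordered by growth rate: log log n < log n < n < n^2 < n^3 < 2^n.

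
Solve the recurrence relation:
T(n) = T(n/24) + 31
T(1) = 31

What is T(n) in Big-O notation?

Each step divides n by 24 and adds 31. After log_24(n) steps, T(n) = O(log n).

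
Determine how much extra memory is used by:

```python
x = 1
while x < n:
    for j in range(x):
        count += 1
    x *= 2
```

Space complexity: O(1).
Only a constant amount of auxiliary storage is used; nothing grows with n.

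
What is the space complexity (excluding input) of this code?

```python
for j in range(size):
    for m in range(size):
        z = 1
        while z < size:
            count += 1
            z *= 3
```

Space complexity: O(1).
Only a constant amount of auxiliary storage is used; nothing grows with n.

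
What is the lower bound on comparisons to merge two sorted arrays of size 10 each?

To merge two sorted arrays of size 10, we need at least 19 comparisons in the worst case. An adversary can force every element to be compared.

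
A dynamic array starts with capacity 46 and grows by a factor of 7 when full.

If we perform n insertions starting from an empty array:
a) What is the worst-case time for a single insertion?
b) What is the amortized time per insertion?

(a) Worst-case single insertion: O(n) -- when the array is full at capacity c, the resize copies all c elements, and c can be Theta(n).
(b) Resizes happen at sizes 46, 322, 2254, ... Total copy cost for n insertions: 46 + 322 + ... = O(n) (geometric series with ratio 1/7). Amortized cost per insertion: O(n)/n = O(1).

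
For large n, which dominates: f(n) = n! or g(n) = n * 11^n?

f(n) = n! grows faster: by Stirling n! ~ (n/e)^n sqrt(2*pi*n); (n/e)^n eventually dominates n * 11^n.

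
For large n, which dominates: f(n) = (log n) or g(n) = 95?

f(n) = (log n) grows faster: any unbounded function dominates a constant.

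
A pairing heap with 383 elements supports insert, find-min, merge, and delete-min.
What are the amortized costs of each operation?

Pairing heaps are self-adjusting heap-ordered trees. Insert and merge link two roots: O(1). Find-min reads the root: O(1). Delete-min removes the root, then pairs children in two passes; amortized cost is O(log 383) = O(log n).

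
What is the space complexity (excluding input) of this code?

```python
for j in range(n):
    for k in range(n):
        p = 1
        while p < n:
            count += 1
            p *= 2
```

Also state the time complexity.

Space complexity: O(1).
Only a constant amount of auxiliary storage is used; nothing grows with n.
Time complexity: O(n^2 log n).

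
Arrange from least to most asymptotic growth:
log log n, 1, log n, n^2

Ordered by growth rate: 1 < log log n < log n < n^2.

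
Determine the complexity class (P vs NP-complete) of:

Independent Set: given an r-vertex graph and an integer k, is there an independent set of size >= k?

This problem is NP-complete: complement of Clique (with k part of the input).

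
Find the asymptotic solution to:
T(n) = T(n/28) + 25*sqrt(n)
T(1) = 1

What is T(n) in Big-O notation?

Each level contributes sqrt(n/28^k). Geometric series with ratio 1/sqrt(28) < 1 sums to O(sqrt(n)).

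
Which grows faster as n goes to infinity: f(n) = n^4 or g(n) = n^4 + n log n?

f(n) = n^4 and g(n) = n^4 + n log n are Theta of each other: the lower-order n log n term is o(n^4); both are Theta(n^4).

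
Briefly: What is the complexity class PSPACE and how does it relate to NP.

PSPACE is the class of problems solvable with polynomial space. NP is a subset of PSPACE (a poly-space machine can enumerate all certificates). PSPACE-complete problems include QBF (quantified Boolean formulas) and generalized games. It is unknown whether NP = PSPACE.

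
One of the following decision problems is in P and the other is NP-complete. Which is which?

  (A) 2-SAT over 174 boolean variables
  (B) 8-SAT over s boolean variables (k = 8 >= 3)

(A) is P: 2-SAT is solvable in linear time via implication-graph SCCs.
(B) is NP-complete: 3-SAT is NP-complete (Cook-Levin); k-SAT for k>=3 reduces from 3-SAT.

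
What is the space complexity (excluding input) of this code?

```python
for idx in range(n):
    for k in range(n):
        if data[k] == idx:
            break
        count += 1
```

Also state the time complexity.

Space complexity: O(1).
Only a constant amount of auxiliary storage is used; nothing grows with n.
Time complexity: O(n^2).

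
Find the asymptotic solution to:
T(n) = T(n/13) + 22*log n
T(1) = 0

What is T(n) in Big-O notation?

Each of the log_13(n) levels adds O(log n). T(n) = O(log^2 n).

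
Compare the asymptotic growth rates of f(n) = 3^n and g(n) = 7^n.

g(n) = 7^n grows faster: (7/3)^n -> infinity since 7/3 > 1.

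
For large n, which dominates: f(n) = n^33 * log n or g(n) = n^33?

f(n) = n^33 * log n grows faster: extra log n factor -> infinity.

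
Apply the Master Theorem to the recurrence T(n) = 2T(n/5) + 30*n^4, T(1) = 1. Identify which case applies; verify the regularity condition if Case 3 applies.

a=2, b=5, f(n)=30*n^4.
log_5(2) = 0.4307 < 4.
f(n) = Omega(n^(0.4307+epsilon)) for some epsilon > 0, so Case 3 is the candidate.
Regularity: a*f(n/b) = 2*30*(n/5)^4 = (2/625)*30*n^4 <= c*f(n) with c = 2/625 < 1. Satisfied.
Case 3: T(n) = Theta(n^4).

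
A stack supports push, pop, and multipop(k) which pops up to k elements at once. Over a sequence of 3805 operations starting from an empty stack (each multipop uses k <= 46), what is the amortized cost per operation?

Each element is pushed exactly once and popped at most once (whether by pop or as part of a multipop). So the total number of individual pops over the whole sequence is at most the number of pushes, which is at most 3805. Total work <= 2 * 3805, hence O(1) amortized per operation.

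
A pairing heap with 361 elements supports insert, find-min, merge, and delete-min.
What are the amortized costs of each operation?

Pairing heaps are self-adjusting heap-ordered trees. Insert and merge link two roots: O(1). Find-min reads the root: O(1). Delete-min removes the root, then pairs children in two passes; amortized cost is O(log 361) = O(log n).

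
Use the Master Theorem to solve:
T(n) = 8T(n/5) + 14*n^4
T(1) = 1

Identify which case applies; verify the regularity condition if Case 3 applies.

a=8, b=5, f(n)=14*n^4.
log_5(8) = 1.292 < 4.
f(n) = Omega(n^(1.292+epsilon)) for some epsilon > 0, so Case 3 is the candidate.
Regularity: a*f(n/b) = 8*14*(n/5)^4 = (8/625)*14*n^4 <= c*f(n) with c = 8/625 < 1. Satisfied.
Case 3: T(n) = Theta(n^4).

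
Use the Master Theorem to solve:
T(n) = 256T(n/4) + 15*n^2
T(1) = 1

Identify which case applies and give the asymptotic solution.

a=256, b=4, f(n)=15*n^2.
log_4(256) = 4 > 2.
Since f(n) = O(n^2) is polynomially smaller than n^4, Case 1 applies.
T(n) = Theta(n^4).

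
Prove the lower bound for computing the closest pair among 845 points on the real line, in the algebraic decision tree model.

Reduction from element distinctness: given 845 reals, the closest-pair distance is 0 iff two are equal. Element distinctness has an Omega(n log n) lower bound in the algebraic decision tree model (Ben-Or). Therefore closest pair on a line also requires Omega(n log n). Sorting then a linear scan achieves this.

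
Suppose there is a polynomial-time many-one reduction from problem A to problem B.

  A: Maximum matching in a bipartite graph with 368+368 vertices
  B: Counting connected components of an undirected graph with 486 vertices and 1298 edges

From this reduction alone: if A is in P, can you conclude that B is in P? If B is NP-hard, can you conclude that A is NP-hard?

A poly-time reduction A <=_p B transfers tractability DOWN (B easy => A easy) and hardness UP (A hard => B hard), not the reverse.
From A in P, the reduction alone does NOT give B in P: any problem in P trivially reduces to SAT, yet SAT is not known to be in P.
From B NP-hard, the reduction alone does NOT give A NP-hard: again, easy problems reduce to hard ones.
(Here in fact A is P and B is P.)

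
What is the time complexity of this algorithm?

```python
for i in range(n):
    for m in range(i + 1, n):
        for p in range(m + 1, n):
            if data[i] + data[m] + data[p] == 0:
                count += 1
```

Time complexity: O(n^3).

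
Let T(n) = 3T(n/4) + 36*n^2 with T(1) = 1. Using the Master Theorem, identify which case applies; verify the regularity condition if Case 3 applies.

a=3, b=4, f(n)=36*n^2.
log_4(3) = 0.7925 < 2.
f(n) = Omega(n^(0.7925+epsilon)) for some epsilon > 0, so Case 3 is the candidate.
Regularity: a*f(n/b) = 3*36*(n/4)^2 = (3/16)*36*n^2 <= c*f(n) with c = 3/16 < 1. Satisfied.
Case 3: T(n) = Theta(n^2).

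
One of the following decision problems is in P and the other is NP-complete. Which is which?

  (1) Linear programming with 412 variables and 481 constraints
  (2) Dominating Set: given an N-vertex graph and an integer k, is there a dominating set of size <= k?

(1) is P: the ellipsoid and interior-point methods run in polynomial time.
(2) is NP-complete: reduces from Set Cover (with k part of the input).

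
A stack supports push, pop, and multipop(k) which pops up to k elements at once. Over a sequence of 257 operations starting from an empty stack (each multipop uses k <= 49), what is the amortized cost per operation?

Each element is pushed exactly once and popped at most once (whether by pop or as part of a multipop). So the total number of individual pops over the whole sequence is at most the number of pushes, which is at most 257. Total work <= 2 * 257, hence O(1) amortized per operation.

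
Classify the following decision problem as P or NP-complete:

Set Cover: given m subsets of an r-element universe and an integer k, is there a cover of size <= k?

This problem is NP-complete: one of Karp's 21 NP-complete problems (with k part of the input).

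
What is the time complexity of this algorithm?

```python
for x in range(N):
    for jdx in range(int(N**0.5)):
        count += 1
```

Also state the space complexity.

Time complexity: O(n * sqrt(n)).
Space complexity: O(1).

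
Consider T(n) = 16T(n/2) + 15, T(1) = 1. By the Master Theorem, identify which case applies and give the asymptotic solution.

a=16, b=2, f(n)=15.
log_2(16) = 4 > 0.
Since f(n) = O(n^0) is polynomially smaller than n^4, Case 1 applies.
T(n) = Theta(n^4).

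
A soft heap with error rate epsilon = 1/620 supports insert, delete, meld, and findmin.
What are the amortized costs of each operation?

Soft heaps (Chazelle) allow up to an epsilon = 1/620 fraction of elements to have corrupted (raised) keys. Insert is O(log(1/epsilon)) = O(log 620) amortized -- the structure maintains heap-ordered binary trees of rank bounded by O(log(1/epsilon)). Meld concatenates root lists: O(1) amortized. Delete and findmin are O(1) amortized.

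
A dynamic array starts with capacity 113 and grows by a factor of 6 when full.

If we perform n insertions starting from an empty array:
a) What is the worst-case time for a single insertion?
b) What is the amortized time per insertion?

(a) Worst-case single insertion: O(n) -- when the array is full at capacity c, the resize copies all c elements, and c can be Theta(n).
(b) Resizes happen at sizes 113, 678, 4068, ... Total copy cost for n insertions: 113 + 678 + ... = O(n) (geometric series with ratio 1/6). Amortized cost per insertion: O(n)/n = O(1).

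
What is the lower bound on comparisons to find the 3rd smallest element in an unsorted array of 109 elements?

Finding the 3rd smallest of 109 elements requires Omega(n) comparisons. Every element must participate in at least one comparison; otherwise it could be the 3rd smallest.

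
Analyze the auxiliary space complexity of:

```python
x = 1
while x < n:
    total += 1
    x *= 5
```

Space complexity: O(1).
Only a constant amount of auxiliary storage is used; nothing grows with n.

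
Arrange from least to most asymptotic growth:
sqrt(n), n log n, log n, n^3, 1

Ordered by growth rate: 1 < log n < sqrt(n) < n log n < n^3.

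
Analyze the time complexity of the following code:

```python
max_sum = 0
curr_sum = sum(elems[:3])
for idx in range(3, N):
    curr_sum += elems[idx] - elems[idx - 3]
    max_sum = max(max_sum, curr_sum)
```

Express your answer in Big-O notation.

Time complexity: O(n).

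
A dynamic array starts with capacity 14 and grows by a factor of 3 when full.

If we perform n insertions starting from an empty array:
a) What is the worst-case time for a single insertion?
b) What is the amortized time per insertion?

(a) Worst-case single insertion: O(n) -- when the array is full at capacity c, the resize copies all c elements, and c can be Theta(n).
(b) Resizes happen at sizes 14, 42, 126, ... Total copy cost for n insertions: 14 + 42 + ... = O(n) (geometric series with ratio 1/3). Amortized cost per insertion: O(n)/n = O(1).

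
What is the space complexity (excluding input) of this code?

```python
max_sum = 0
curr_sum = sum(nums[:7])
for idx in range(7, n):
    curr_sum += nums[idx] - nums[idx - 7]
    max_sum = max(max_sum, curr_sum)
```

Space complexity: O(1).
Only a constant amount of auxiliary storage is used; nothing grows with n.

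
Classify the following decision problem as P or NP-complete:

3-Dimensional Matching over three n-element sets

This problem is NP-complete: one of Karp's 21 NP-complete problems.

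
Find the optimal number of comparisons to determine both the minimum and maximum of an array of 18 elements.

Naive approach: 34 comparisons (17 for max + 17 for min).
Optimal: Compare elements in pairs first (floor(n/2) = 9 comparisons), then find max among winners and min among losers (8 comparisons each).
Total: ceil(3n/2) - 2 = 25 comparisons. An adversary argument shows this is also a lower bound.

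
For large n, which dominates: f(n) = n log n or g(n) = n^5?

g(n) = n^5 grows faster: n^5 / (n log n) = n^4/log n -> infinity.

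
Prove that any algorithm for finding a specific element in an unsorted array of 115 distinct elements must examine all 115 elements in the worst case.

Adversary argument: if the algorithm examines fewer than 115 elements, the adversary places the target in an unexamined position. The algorithm cannot distinguish 'not present' from 'in unexamined position'.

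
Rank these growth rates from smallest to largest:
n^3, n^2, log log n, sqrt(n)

Ordered by growth rate: log log n < sqrt(n) < n^2 < n^3.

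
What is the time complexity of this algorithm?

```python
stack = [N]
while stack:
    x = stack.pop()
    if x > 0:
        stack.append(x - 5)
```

Time complexity: O(n).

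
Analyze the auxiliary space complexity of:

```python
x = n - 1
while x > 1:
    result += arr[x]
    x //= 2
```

Space complexity: O(1).
Only a constant amount of auxiliary storage is used; nothing grows with n.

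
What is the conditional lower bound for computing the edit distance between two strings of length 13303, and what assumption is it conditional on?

Under SETH (the Strong Exponential Time Hypothesis), edit distance on length-13303 strings cannot be computed in O(n^(2-epsilon)) time for any epsilon > 0 (Backurs-Indyk). The reduction is from CNF-SAT via the orthogonal vectors problem.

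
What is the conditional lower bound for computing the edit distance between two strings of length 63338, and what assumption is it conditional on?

Under SETH (the Strong Exponential Time Hypothesis), edit distance on length-63338 strings cannot be computed in O(n^(2-epsilon)) time for any epsilon > 0 (Backurs-Indyk). The reduction is from CNF-SAT via the orthogonal vectors problem.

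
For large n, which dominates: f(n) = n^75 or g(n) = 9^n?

g(n) = 9^n grows faster: any exponential with base > 1 dominates every polynomial.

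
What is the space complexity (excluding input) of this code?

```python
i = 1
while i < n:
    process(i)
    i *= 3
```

Space complexity: O(1).
Only a constant amount of auxiliary storage is used; nothing grows with n.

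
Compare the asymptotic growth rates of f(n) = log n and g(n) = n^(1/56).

g(n) = n^(1/56) grows faster: any positive power of n dominates log n.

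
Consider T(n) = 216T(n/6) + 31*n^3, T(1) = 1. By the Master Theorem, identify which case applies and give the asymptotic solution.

a=216, b=6, f(n)=31*n^3.
log_6(216) = 3, so n^(log_b(a)) = n^3.
f(n) = Theta(n^3), so Case 2 applies.
T(n) = Theta(n^3 log n).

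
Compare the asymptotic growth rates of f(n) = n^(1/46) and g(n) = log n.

f(n) = n^(1/46) grows faster: any positive power of n dominates log n.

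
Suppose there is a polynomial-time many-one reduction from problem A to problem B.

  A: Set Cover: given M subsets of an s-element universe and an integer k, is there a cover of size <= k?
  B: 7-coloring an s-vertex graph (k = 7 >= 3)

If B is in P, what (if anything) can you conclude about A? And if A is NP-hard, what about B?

A poly-time reduction A <=_p B means any A-instance can be transformed to a B-instance in poly time.
If B is in P: compose the reduction with B's poly-time algorithm to solve A in poly time, so A is in P.
If A is NP-hard: every NP problem reduces to A, which reduces to B; composing reductions, every NP problem reduces to B, so B is NP-hard.
(Here in fact A is NP-complete and B is NP-complete.)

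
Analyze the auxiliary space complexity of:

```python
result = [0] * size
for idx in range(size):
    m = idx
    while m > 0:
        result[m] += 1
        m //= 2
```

Space complexity: O(n).
Auxiliary storage grows linearly with the input size n in the worst case.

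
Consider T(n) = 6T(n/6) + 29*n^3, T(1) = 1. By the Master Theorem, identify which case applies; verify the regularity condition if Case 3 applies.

a=6, b=6, f(n)=29*n^3.
log_6(6) = 1 < 3.
f(n) = Omega(n^(1+epsilon)) for some epsilon > 0, so Case 3 is the candidate.
Regularity: a*f(n/b) = 6*29*(n/6)^3 = (6/216)*29*n^3 <= c*f(n) with c = 6/216 < 1. Satisfied.
Case 3: T(n) = Theta(n^3).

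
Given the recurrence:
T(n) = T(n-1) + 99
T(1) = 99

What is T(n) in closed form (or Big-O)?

Unrolling: T(n) = T(n-1) + 99 = T(n-2) + 2*99 = ... = T(1) + (n-1)*99 = 99 + (n-1)*99 = 99n.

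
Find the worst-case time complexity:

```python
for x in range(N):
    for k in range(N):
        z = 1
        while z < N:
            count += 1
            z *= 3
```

Time complexity: O(n^2 log n).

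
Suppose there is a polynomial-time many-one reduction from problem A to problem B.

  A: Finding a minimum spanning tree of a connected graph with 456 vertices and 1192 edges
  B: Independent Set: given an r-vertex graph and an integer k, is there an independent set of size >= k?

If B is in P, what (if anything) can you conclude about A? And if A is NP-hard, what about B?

A poly-time reduction A <=_p B means any A-instance can be transformed to a B-instance in poly time.
If B is in P: compose the reduction with B's poly-time algorithm to solve A in poly time, so A is in P.
If A is NP-hard: every NP problem reduces to A, which reduces to B; composing reductions, every NP problem reduces to B, so B is NP-hard.
(Here in fact A is P and B is NP-complete.)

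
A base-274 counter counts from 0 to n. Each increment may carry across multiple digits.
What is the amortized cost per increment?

Digit at position i changes every 274^i increments. Total digit changes over n increments: n * 274/(274-1) = O(n). Amortized: O(1).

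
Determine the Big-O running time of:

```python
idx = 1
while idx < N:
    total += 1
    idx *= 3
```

Time complexity: O(log n).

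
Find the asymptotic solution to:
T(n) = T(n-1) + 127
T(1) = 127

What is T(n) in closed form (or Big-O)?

Unrolling: T(n) = T(n-1) + 127 = T(n-2) + 2*127 = ... = T(1) + (n-1)*127 = 127 + (n-1)*127 = 127n.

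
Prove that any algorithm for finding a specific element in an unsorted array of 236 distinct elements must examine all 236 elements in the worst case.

Adversary argument: if the algorithm examines fewer than 236 elements, the adversary places the target in an unexamined position. The algorithm cannot distinguish 'not present' from 'in unexamined position'.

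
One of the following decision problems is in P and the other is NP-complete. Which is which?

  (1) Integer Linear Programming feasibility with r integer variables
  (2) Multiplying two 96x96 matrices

(1) is NP-complete: ILP feasibility is NP-complete (LP relaxation is in P).
(2) is P: the schoolbook algorithm runs in O(n^3).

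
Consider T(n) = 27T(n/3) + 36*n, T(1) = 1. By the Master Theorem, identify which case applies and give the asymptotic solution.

a=27, b=3, f(n)=36*n.
log_3(27) = 3 > 1.
Since f(n) = O(n^1) is polynomially smaller than n^3, Case 1 applies.
T(n) = Theta(n^3).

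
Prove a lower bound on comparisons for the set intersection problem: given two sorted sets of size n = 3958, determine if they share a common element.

For two sorted arrays of size n = 3958, any correct algorithm must examine Omega(n) elements. If fewer are examined, an adversary places a common element in an unexamined gap. A merge-based scan achieves O(n), so the bound is tight.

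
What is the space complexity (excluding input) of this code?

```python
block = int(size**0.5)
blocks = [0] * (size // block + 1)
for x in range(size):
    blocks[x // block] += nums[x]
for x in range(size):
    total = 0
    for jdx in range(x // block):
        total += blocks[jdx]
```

Space complexity: O(sqrt(n)).
Storage scales with sqrt(n).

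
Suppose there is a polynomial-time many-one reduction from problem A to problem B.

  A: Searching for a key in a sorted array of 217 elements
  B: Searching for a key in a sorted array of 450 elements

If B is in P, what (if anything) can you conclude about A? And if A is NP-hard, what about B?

A poly-time reduction A <=_p B means any A-instance can be transformed to a B-instance in poly time.
If B is in P: compose the reduction with B's poly-time algorithm to solve A in poly time, so A is in P.
If A is NP-hard: every NP problem reduces to A, which reduces to B; composing reductions, every NP problem reduces to B, so B is NP-hard.
(Here in fact A is P and B is P.)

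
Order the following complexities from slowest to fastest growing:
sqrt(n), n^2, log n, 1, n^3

Ordered by growth rate: 1 < log n < sqrt(n) < n^2 < n^3.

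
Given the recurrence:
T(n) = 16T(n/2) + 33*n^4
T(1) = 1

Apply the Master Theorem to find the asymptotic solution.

a=16, b=2, f(n)=33*n^4. log_2(16) = 4. Case 2: T(n) = O(n^4 log n).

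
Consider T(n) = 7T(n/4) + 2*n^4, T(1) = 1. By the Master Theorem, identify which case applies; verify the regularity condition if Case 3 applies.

a=7, b=4, f(n)=2*n^4.
log_4(7) = 1.404 < 4.
f(n) = Omega(n^(1.404+epsilon)) for some epsilon > 0, so Case 3 is the candidate.
Regularity: a*f(n/b) = 7*2*(n/4)^4 = (7/256)*2*n^4 <= c*f(n) with c = 7/256 < 1. Satisfied.
Case 3: T(n) = Theta(n^4).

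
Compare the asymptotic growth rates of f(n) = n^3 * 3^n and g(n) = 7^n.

g(n) = 7^n grows faster: 7^n / (n^3 3^n) = (7/3)^n / n^3 -> infinity since 7/3 > 1.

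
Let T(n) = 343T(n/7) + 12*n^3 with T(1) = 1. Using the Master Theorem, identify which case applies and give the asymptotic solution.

a=343, b=7, f(n)=12*n^3.
log_7(343) = 3, so n^(log_b(a)) = n^3.
f(n) = Theta(n^3), so Case 2 applies.
T(n) = Theta(n^3 log n).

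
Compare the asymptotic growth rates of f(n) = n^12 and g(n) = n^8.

f(n) = n^12 grows faster: n^12/n^8 = n^4 -> infinity.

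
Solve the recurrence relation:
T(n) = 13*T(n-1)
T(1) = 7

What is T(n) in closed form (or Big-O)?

Each step multiplies by 13. T(n) = T(1)*13^(n-1) = 7*13^(n-1).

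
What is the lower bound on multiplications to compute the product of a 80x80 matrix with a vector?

A 80x80 matrix-vector product has 80 inner products of length 80. Output depends on all 80^2 = 6400 matrix entries. At least 6400 multiplications needed.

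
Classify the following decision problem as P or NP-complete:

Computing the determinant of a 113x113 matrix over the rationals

This problem is in P: Gaussian elimination runs in O(n^3).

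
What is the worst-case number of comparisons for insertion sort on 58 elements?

Insertion sort on reverse-sorted input: 1 + 2 + ... + (58-1) = 1653 comparisons.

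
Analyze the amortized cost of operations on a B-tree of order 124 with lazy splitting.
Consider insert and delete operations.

In a B-tree of order 124, a node splits when it has 124 keys. With lazy splitting, we use potential Phi = number of full nodes + number of near-empty nodes. Each split costs O(1) but reduces potential. Between splits, at least 62 insertions must occur in that node. Amortized structural cost is O(1) per operation, plus O(log_124 n) traversal.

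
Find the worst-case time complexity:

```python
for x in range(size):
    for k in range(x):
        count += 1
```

Time complexity: O(n^2).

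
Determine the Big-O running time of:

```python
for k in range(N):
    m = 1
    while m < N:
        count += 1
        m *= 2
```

Time complexity: O(n log n).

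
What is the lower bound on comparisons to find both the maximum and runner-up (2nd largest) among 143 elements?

Lower bound: finding the max needs 143-1 comparisons. By an adversary weight-doubling argument, the maximum element must personally win at least ceil(log_2(143)) = 8 comparisons in any correct algorithm. The 2nd largest is among those 8 direct losers, and distinguishing it requires 8-1 more comparisons. Total >= 143-1 + 8-1 = 149. A balanced tournament achieves this bound exactly.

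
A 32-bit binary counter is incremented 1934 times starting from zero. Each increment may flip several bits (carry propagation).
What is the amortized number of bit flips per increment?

Bit i flips on every 2^i-th increment, so over 1934 increments bit i flips floor(1934/2^i) times. Summing over i: total flips < 2 * 1934. Amortized: < 2 = O(1) per increment.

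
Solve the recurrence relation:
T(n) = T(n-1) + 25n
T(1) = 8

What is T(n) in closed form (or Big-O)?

Unrolling: T(n) = 8 + 25*(2 + 3 + ... + n) = 8 + 25*(n(n+1)/2 - 1) = O(n^2).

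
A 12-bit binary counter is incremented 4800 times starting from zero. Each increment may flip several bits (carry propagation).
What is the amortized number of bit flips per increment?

Bit i flips on every 2^i-th increment, so over 4800 increments bit i flips floor(4800/2^i) times. Summing over i: total flips < 2 * 4800. Amortized: < 2 = O(1) per increment.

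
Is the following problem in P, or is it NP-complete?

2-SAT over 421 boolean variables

This problem is in P: 2-SAT is solvable in linear time via implication-graph SCCs.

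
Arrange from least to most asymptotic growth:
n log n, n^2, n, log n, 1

Ordered by growth rate: 1 < log n < n < n log n < n^2.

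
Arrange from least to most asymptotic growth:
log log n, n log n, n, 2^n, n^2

Ordered by growth rate: log log n < n < n log n < n^2 < 2^n.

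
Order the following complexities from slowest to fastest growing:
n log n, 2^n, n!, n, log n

Ordered by growth rate: log n < n < n log n < 2^n < n!.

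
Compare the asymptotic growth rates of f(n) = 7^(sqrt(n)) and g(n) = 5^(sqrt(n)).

f(n) = 7^(sqrt(n)) grows faster: ratio is (7/5)^(sqrt(n)) -> infinity since 7/5 > 1.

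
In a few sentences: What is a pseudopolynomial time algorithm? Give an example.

A pseudopolynomial algorithm runs in time polynomial in the numeric value of the input, but exponential in the input length. The dynamic programming solution for Subset Sum runs in O(n*W) where W is the target sum. This is pseudopolynomial because W can be exponential in the number of bits to represent it.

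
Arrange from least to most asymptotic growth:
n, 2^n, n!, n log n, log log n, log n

Ordered by growth rate: log log n < log n < n < n log n < 2^n < n!.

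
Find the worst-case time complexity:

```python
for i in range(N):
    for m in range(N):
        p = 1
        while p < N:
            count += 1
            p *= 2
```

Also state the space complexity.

Time complexity: O(n^2 log n).
Space complexity: O(1).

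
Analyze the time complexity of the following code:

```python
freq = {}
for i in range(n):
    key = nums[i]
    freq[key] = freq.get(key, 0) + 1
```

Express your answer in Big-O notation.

Time complexity: O(n).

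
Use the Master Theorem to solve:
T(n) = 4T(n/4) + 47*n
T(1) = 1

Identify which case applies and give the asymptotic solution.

a=4, b=4, f(n)=47*n.
log_4(4) = 1, so n^(log_b(a)) = n.
f(n) = Theta(n), so Case 2 applies.
T(n) = Theta(n log n).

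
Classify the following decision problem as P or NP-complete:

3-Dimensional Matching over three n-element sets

This problem is NP-complete: one of Karp's 21 NP-complete problems.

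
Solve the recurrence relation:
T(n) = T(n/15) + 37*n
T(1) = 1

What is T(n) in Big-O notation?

Geometric series: 37*n*(1 + 1/15 + 1/15^2 + ...) = O(n). T(n) = O(n).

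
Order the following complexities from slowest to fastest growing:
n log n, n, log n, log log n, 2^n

Ordered by growth rate: log log n < log n < n < n log n < 2^n.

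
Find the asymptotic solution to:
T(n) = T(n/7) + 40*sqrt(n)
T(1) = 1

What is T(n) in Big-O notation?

Each level contributes sqrt(n/7^k). Geometric series with ratio 1/sqrt(7) < 1 sums to O(sqrt(n)).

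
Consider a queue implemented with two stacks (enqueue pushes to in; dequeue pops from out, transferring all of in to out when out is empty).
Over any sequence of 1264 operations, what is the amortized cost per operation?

Each element is pushed to in once, popped once, pushed to out once, and popped once: 4 unit operations over its lifetime. Over 1264 operations the total work is O(1264). Amortized O(1) per enqueue/dequeue.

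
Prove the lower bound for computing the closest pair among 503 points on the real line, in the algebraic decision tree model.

Reduction from element distinctness: given 503 reals, the closest-pair distance is 0 iff two are equal. Element distinctness has an Omega(n log n) lower bound in the algebraic decision tree model (Ben-Or). Therefore closest pair on a line also requires Omega(n log n). Sorting then a linear scan achieves this.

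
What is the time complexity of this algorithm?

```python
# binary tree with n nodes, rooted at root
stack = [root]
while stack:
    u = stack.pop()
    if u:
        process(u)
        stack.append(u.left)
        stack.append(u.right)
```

Time complexity: O(n).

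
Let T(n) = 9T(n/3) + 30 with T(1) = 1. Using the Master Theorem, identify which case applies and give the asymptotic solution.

a=9, b=3, f(n)=30.
log_3(9) = 2 > 0.
Since f(n) = O(n^0) is polynomially smaller than n^2, Case 1 applies.
T(n) = Theta(n^2).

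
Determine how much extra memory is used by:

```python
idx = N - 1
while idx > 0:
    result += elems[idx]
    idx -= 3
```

Space complexity: O(1).
Only a constant amount of auxiliary storage is used; nothing grows with n.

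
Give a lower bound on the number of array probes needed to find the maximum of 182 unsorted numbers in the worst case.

Adversary: any unprobed cell could hold a value larger than everything seen so far. If fewer than 182 cells are probed, the adversary places the max in an unprobed cell. So all 182 cells must be examined; together with 182-1 comparisons this is tight.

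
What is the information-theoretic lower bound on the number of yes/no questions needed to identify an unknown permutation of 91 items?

There are 91! = 135200152767840296255166568759495142147586866476906677791741734597153670771559994765685283954750449427751168336768008192000000000000000000000 permutations. Each yes/no question gives at most 1 bit, so at least ceil(log_2(135200152767840296255166568759495142147586866476906677791741734597153670771559994765685283954750449427751168336768008192000000000000000000000)) = 466 questions are needed.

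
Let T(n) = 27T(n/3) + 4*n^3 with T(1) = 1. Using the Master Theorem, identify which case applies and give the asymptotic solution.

a=27, b=3, f(n)=4*n^3.
log_3(27) = 3, so n^(log_b(a)) = n^3.
f(n) = Theta(n^3), so Case 2 applies.
T(n) = Theta(n^3 log n).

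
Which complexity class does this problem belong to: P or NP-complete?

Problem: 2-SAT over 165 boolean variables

This problem is in P: 2-SAT is solvable in linear time via implication-graph SCCs.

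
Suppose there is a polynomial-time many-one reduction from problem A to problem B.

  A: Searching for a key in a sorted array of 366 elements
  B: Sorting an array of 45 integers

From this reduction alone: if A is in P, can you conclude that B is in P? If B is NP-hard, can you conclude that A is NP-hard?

A poly-time reduction A <=_p B transfers tractability DOWN (B easy => A easy) and hardness UP (A hard => B hard), not the reverse.
From A in P, the reduction alone does NOT give B in P: any problem in P trivially reduces to SAT, yet SAT is not known to be in P.
From B NP-hard, the reduction alone does NOT give A NP-hard: again, easy problems reduce to hard ones.
(Here in fact A is P and B is P.)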